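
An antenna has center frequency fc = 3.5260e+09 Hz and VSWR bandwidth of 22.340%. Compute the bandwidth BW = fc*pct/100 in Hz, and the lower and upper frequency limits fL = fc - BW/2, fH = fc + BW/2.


BW = 3.5260e+09 * 22.340/100 = 7.877084e+08 Hz
fL = 3.5260e+09 - 7.877084e+08/2 = 3.132e+09 Hz
fH = 3.5260e+09 + 7.877084e+08/2 = 3.920e+09 Hz

BW=7.877e+08 Hz, fL=3.132e+09 Hz, fH=3.920e+09 Hz


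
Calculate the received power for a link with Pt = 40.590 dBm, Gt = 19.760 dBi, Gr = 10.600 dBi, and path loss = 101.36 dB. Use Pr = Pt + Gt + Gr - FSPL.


Pr = 40.590 + 19.760 + 10.600 - 101.36 = -30.41 dBm

-30.41 dBm


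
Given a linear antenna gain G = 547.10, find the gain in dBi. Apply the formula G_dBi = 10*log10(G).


G_dBi = 10 * log10(547.10) = 27.38 dBi

27.38 dBi


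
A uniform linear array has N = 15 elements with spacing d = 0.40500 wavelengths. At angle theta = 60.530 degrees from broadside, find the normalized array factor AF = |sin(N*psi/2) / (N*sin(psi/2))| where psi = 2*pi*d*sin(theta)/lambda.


psi = 2*pi*0.40500*sin(60.530 deg) = 2.215441 rad
AF = |sin(15*2.215441/2) / (15*sin(2.215441/2))| = 0.05873

0.05873


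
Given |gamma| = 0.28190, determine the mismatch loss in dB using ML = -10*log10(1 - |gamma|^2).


ML = -10 * log10(1 - 0.28190^2) = -10 * log10(0.92053239) = 0.3596 dB

0.3596 dB


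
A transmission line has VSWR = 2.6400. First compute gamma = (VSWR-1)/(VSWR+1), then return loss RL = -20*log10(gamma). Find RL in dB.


gamma = (2.6400 - 1) / (2.6400 + 1) = 0.4505495
RL = -20 * log10(0.4505495) = 6.925 dB

6.925 dB


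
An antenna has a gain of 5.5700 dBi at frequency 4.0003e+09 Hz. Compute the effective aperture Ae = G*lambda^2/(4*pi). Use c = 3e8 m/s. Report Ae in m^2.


lambda = c / f = 3.0000e+08 / 4.0003e+09 = 0.07499438 m
G_linear = 10^(5.5700/10) = 3.605786
Ae = G_linear * lambda^2 / (4*pi) = 3.605786 * 0.07499438^2 / (4*pi) = 1.614e-03 m^2

1.614e-03 m^2


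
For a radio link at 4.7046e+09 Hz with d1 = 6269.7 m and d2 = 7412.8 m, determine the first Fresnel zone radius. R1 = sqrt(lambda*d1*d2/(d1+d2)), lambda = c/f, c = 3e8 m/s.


lambda = c / f = 3.0000e+08 / 4.7046e+09 = 0.06376738 m
R1 = sqrt(0.06376738 * 6269.7 * 7412.8 / (6269.7 + 7412.8)) = 14.72 m

14.72 m


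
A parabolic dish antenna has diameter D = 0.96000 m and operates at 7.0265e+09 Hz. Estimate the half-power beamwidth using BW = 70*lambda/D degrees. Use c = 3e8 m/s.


lambda = c / f = 3.0000e+08 / 7.0265e+09 = 0.04269551 m
BW = 70 * 0.04269551 / 0.96000 = 3.113 deg

3.113 deg


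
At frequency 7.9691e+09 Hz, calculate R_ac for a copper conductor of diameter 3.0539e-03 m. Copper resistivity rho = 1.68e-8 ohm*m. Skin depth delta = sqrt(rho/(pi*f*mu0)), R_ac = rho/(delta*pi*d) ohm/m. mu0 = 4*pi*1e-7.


delta = sqrt(1.68e-8 / (pi * 7.9691e+09 * 4*pi*1e-7)) = 7.307522e-07 m
R_ac = 1.68e-8 / (7.307522e-07 * pi * 3.0539e-03) = 2.396 ohm/m

2.396 ohm/m


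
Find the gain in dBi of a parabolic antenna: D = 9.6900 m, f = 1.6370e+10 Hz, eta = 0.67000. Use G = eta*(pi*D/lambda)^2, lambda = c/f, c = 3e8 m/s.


lambda = c / f = 3.0000e+08 / 1.6370e+10 = 0.01832621 m
G_linear = 0.67000 * (pi * 9.6900 / 0.01832621)^2 = 1.848744e+06
G_dBi = 10 * log10(1.848744e+06) = 62.67 dBi

62.67 dBi


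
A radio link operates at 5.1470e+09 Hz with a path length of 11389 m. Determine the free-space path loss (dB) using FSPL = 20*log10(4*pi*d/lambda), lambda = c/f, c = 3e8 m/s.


lambda = c / f = 3.0000e+08 / 5.1470e+09 = 0.05828638 m
FSPL = 20 * log10(4*pi*11389/0.05828638) = 127.8 dB

127.8 dB


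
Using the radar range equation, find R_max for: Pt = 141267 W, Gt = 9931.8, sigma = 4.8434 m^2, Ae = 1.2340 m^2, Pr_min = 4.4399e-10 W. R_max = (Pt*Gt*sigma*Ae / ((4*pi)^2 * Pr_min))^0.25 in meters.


R^4 = 141267*9931.8*4.8434*1.2340 / ((4*pi)^2 * 4.4399e-10) = 1.196028e+17
R_max = 1.196028e+17^0.25 = 18597 m

18597 m


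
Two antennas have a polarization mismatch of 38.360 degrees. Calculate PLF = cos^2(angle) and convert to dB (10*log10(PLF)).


PLF_linear = cos^2(38.360 deg) = 0.6148550
PLF_dB = 10 * log10(0.6148550) = -2.112 dB

-2.112 dB


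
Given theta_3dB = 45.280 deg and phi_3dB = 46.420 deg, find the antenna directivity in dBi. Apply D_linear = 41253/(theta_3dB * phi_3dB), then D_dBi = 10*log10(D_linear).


D_linear = 41253 / (45.280 * 46.420) = 19.62655
D_dBi = 10 * log10(19.62655) = 12.93 dBi

12.93 dBi


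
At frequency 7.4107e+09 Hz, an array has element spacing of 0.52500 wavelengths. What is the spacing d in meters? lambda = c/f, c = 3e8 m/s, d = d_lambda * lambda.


lambda = c / f = 3.0000e+08 / 7.4107e+09 = 0.04048201 m
d = 0.52500 * 0.04048201 = 0.02125 m

0.02125 m


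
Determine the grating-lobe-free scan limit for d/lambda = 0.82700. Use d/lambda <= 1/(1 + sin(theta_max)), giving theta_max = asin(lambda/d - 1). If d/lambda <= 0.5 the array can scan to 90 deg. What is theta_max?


lambda/d - 1 = 1/0.82700 - 1 = 0.2091898
theta_max = asin(0.2091898) = 12.07 deg

12.07 deg


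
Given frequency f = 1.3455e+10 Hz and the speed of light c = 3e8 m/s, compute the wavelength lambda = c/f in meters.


lambda = c / f = 3.0000e+08 / 1.3455e+10 = 0.02230 m

0.02230 m


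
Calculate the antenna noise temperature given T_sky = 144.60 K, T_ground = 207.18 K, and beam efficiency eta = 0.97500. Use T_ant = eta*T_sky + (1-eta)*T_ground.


T_ant = 0.97500 * 144.60 + (1 - 0.97500) * 207.18 = 146.2 K

146.2 K


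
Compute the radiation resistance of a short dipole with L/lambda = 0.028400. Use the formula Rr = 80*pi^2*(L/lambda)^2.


Rr = 80 * pi^2 * (0.028400)^2 = 80 * 9.869604 * 8.065600e-04 = 0.6368 ohm

0.6368 ohm


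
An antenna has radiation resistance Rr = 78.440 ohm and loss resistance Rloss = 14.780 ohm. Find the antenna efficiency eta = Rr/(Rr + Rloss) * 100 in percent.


eta = 78.440 / (78.440 + 14.780) * 100 = 84.15%

84.15%


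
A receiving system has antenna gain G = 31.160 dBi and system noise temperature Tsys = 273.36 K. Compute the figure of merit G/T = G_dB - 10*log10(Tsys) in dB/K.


G/T = 31.160 - 10*log10(273.36) = 31.160 - 24.36735 = 6.793 dB/K

6.793 dB/K


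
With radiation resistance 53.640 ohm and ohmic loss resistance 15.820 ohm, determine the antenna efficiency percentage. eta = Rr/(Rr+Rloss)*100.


eta = 53.640 / (53.640 + 15.820) * 100 = 77.22%

77.22%


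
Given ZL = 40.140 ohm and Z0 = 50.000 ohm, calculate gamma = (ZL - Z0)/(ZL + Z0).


gamma = (40.140 - 50.000) / (40.140 + 50.000) = -0.1094

-0.1094


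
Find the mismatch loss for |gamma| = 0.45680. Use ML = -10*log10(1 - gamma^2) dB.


ML = -10 * log10(1 - 0.45680^2) = -10 * log10(0.79133376) = 1.016 dB

1.016 dB


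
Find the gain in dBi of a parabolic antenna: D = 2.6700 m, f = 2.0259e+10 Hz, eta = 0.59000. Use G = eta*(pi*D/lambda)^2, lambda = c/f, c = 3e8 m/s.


lambda = c / f = 3.0000e+08 / 2.0259e+10 = 0.01480823 m
G_linear = 0.59000 * (pi * 2.6700 / 0.01480823)^2 = 189307.6
G_dBi = 10 * log10(189307.6) = 52.77 dBi

52.77 dBi


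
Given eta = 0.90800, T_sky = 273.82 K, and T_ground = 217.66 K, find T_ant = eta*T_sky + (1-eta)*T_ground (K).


T_ant = 0.90800 * 273.82 + (1 - 0.90800) * 217.66 = 268.7 K

268.7 K


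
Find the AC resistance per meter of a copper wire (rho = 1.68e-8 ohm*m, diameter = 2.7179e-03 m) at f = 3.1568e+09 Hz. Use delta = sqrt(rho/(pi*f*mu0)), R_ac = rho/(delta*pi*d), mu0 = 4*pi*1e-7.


delta = sqrt(1.68e-8 / (pi * 3.1568e+09 * 4*pi*1e-7)) = 1.161051e-06 m
R_ac = 1.68e-8 / (1.161051e-06 * pi * 2.7179e-03) = 1.695 ohm/m

1.695 ohm/m


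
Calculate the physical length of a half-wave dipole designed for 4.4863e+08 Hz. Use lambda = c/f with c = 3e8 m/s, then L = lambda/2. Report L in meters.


lambda = c / f = 3.0000e+08 / 4.4863e+08 = 0.6687025 m
L = lambda / 2 = 0.6687025 / 2 = 0.3344 m

0.3344 m


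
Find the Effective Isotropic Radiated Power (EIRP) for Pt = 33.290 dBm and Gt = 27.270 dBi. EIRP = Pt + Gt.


EIRP = Pt + Gt = 33.290 + 27.270 = 60.56 dBm

60.56 dBm


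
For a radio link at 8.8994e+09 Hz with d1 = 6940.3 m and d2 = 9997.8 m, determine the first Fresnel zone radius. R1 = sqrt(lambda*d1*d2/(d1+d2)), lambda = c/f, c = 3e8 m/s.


lambda = c / f = 3.0000e+08 / 8.8994e+09 = 0.03371014 m
R1 = sqrt(0.03371014 * 6940.3 * 9997.8 / (6940.3 + 9997.8)) = 11.75 m

11.75 m


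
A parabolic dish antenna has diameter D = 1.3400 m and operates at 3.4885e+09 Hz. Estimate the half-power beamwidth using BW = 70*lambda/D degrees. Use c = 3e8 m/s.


lambda = c / f = 3.0000e+08 / 3.4885e+09 = 0.08599685 m
BW = 70 * 0.08599685 / 1.3400 = 4.492 deg

4.492 deg


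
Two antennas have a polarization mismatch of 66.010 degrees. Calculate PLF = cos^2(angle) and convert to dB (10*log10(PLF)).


PLF_linear = cos^2(66.010 deg) = 0.1653050
PLF_dB = 10 * log10(0.1653050) = -7.817 dB

-7.817 dB


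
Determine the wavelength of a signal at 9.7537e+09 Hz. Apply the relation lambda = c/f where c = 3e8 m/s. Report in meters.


lambda = c / f = 3.0000e+08 / 9.7537e+09 = 0.03076 m

0.03076 m


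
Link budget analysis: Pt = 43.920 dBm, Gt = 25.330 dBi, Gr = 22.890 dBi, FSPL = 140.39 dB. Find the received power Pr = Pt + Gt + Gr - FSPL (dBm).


Pr = 43.920 + 25.330 + 22.890 - 140.39 = -48.25 dBm

-48.25 dBm


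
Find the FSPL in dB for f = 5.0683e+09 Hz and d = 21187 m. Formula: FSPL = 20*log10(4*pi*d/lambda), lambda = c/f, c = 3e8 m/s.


lambda = c / f = 3.0000e+08 / 5.0683e+09 = 0.05919144 m
FSPL = 20 * log10(4*pi*21187/0.05919144) = 133.1 dB

133.1 dB


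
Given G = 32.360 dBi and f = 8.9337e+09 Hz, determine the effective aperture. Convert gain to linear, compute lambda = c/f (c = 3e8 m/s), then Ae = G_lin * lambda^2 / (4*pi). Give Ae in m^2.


lambda = c / f = 3.0000e+08 / 8.9337e+09 = 0.03358071 m
G_linear = 10^(32.360/10) = 1721.869
Ae = G_linear * lambda^2 / (4*pi) = 1721.869 * 0.03358071^2 / (4*pi) = 0.1545 m^2

0.1545 m^2


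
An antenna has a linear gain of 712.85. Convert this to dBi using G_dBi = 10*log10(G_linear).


G_dBi = 10 * log10(712.85) = 28.53 dBi

28.53 dBi


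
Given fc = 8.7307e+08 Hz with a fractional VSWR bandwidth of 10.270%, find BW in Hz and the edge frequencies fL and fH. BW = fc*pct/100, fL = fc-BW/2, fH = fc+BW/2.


BW = 8.7307e+08 * 10.270/100 = 8.966429e+07 Hz
fL = 8.7307e+08 - 8.966429e+07/2 = 8.282e+08 Hz
fH = 8.7307e+08 + 8.966429e+07/2 = 9.179e+08 Hz

BW=8.966e+07 Hz, fL=8.282e+08 Hz, fH=9.179e+08 Hz


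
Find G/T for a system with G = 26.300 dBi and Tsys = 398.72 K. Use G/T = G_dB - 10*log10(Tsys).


G/T = 26.300 - 10*log10(398.72) = 26.300 - 26.00668 = 0.2933 dB/K

0.2933 dB/K


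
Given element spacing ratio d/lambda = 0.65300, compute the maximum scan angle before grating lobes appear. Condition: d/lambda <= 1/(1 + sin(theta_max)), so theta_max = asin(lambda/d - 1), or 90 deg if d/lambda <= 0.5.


lambda/d - 1 = 1/0.65300 - 1 = 0.5313936
theta_max = asin(0.5313936) = 32.10 deg

32.10 deg


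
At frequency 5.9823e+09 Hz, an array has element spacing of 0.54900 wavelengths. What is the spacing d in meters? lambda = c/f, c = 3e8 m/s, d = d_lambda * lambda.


lambda = c / f = 3.0000e+08 / 5.9823e+09 = 0.05014794 m
d = 0.54900 * 0.05014794 = 0.02753 m

0.02753 m


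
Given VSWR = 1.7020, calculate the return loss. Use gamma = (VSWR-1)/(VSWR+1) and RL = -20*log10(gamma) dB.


gamma = (1.7020 - 1) / (1.7020 + 1) = 0.2598075
RL = -20 * log10(0.2598075) = 11.71 dB

11.71 dB


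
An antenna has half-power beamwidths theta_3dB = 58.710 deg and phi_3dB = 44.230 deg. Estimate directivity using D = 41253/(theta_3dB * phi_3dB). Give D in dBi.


D_linear = 41253 / (58.710 * 44.230) = 15.88644
D_dBi = 10 * log10(15.88644) = 12.01 dBi

12.01 dBi


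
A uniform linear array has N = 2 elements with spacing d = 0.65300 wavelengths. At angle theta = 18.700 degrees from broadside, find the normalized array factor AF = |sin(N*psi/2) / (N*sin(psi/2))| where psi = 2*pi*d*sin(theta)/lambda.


psi = 2*pi*0.65300*sin(18.700 deg) = 1.315449 rad
AF = |sin(2*1.315449/2) / (2*sin(1.315449/2))| = 0.7914

0.7914


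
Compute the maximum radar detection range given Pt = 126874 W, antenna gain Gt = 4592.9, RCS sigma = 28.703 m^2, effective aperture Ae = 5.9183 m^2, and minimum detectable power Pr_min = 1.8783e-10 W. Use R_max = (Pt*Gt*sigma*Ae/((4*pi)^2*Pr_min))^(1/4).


R^4 = 126874*4592.9*28.703*5.9183 / ((4*pi)^2 * 1.8783e-10) = 3.337330e+18
R_max = 3.337330e+18^0.25 = 42742 m

42742 m


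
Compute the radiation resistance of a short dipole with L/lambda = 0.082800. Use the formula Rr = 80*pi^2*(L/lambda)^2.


Rr = 80 * pi^2 * (0.082800)^2 = 80 * 9.869604 * 6.855840e-03 = 5.413 ohm

5.413 ohm


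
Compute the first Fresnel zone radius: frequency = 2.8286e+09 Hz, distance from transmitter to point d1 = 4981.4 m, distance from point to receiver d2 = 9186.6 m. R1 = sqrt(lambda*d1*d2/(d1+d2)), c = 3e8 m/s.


lambda = c / f = 3.0000e+08 / 2.8286e+09 = 0.1060595 m
R1 = sqrt(0.1060595 * 4981.4 * 9186.6 / (4981.4 + 9186.6)) = 18.51 m

18.51 m


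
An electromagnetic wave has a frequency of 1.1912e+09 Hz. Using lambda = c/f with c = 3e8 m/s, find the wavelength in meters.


lambda = c / f = 3.0000e+08 / 1.1912e+09 = 0.2518 m

0.2518 m


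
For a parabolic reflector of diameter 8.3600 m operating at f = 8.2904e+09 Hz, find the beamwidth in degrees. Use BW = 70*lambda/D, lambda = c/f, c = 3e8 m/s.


lambda = c / f = 3.0000e+08 / 8.2904e+09 = 0.03618643 m
BW = 70 * 0.03618643 / 8.3600 = 0.3030 deg

0.3030 deg


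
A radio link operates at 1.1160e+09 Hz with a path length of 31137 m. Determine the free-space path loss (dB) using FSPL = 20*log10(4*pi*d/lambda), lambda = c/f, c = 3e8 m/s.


lambda = c / f = 3.0000e+08 / 1.1160e+09 = 0.2688172 m
FSPL = 20 * log10(4*pi*31137/0.2688172) = 123.3 dB

123.3 dB


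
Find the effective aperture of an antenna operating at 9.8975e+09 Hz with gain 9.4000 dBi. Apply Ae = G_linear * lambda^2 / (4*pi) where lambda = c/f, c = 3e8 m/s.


lambda = c / f = 3.0000e+08 / 9.8975e+09 = 0.03031068 m
G_linear = 10^(9.4000/10) = 8.709636
Ae = G_linear * lambda^2 / (4*pi) = 8.709636 * 0.03031068^2 / (4*pi) = 6.368e-04 m^2

6.368e-04 m^2


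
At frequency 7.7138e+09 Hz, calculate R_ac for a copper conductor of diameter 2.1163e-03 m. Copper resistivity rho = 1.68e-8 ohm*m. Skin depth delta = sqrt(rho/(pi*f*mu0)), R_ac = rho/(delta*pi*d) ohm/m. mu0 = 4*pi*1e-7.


delta = sqrt(1.68e-8 / (pi * 7.7138e+09 * 4*pi*1e-7)) = 7.427465e-07 m
R_ac = 1.68e-8 / (7.427465e-07 * pi * 2.1163e-03) = 3.402 ohm/m

3.402 ohm/m


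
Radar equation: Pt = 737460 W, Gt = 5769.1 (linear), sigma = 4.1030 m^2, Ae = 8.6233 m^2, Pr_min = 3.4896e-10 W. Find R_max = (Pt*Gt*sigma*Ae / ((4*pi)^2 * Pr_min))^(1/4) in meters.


R^4 = 737460*5769.1*4.1030*8.6233 / ((4*pi)^2 * 3.4896e-10) = 2.731657e+18
R_max = 2.731657e+18^0.25 = 40654 m

40654 m


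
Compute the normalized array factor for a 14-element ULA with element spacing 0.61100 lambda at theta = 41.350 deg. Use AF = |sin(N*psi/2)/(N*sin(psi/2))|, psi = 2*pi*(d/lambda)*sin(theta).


psi = 2*pi*0.61100*sin(41.350 deg) = 2.536280 rad
AF = |sin(14*2.536280/2) / (14*sin(2.536280/2))| = 0.06654

0.06654


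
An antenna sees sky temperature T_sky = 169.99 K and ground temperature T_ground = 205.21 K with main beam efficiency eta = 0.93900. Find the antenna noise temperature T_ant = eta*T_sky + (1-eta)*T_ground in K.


T_ant = 0.93900 * 169.99 + (1 - 0.93900) * 205.21 = 172.1 K

172.1 K


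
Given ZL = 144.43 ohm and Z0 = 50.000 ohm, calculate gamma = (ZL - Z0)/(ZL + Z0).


gamma = (144.43 - 50.000) / (144.43 + 50.000) = 0.4857

0.4857


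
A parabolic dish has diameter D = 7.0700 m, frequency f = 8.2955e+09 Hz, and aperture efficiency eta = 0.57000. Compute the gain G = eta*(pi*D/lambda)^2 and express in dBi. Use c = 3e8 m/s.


lambda = c / f = 3.0000e+08 / 8.2955e+09 = 0.03616419 m
G_linear = 0.57000 * (pi * 7.0700 / 0.03616419)^2 = 215008.7
G_dBi = 10 * log10(215008.7) = 53.32 dBi

53.32 dBi


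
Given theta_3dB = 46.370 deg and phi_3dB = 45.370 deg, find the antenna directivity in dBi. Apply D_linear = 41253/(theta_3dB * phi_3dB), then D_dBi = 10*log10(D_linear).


D_linear = 41253 / (46.370 * 45.370) = 19.60874
D_dBi = 10 * log10(19.60874) = 12.92 dBi

12.92 dBi


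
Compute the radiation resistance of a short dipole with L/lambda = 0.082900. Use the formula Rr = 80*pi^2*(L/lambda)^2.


Rr = 80 * pi^2 * (0.082900)^2 = 80 * 9.869604 * 6.872410e-03 = 5.426 ohm

5.426 ohm


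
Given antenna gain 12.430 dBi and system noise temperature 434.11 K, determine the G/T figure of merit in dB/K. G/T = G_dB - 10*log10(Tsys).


G/T = 12.430 - 10*log10(434.11) = 12.430 - 26.37600 = -13.95 dB/K

-13.95 dB/K


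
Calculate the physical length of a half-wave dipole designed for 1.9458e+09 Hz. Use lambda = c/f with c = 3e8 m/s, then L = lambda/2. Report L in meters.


lambda = c / f = 3.0000e+08 / 1.9458e+09 = 0.1541782 m
L = lambda / 2 = 0.1541782 / 2 = 0.07709 m

0.07709 m


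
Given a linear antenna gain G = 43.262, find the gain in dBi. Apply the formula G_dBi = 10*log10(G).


G_dBi = 10 * log10(43.262) = 16.36 dBi

16.36 dBi


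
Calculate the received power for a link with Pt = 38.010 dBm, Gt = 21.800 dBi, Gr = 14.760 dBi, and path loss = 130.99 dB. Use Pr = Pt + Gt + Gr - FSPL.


Pr = 38.010 + 21.800 + 14.760 - 130.99 = -56.42 dBm

-56.42 dBm


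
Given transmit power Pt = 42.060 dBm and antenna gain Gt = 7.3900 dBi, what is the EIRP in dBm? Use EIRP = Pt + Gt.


EIRP = Pt + Gt = 42.060 + 7.3900 = 49.45 dBm

49.45 dBm


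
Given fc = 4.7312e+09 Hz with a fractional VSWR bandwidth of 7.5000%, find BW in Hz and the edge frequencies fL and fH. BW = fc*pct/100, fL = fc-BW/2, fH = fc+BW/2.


BW = 4.7312e+09 * 7.5000/100 = 3.548400e+08 Hz
fL = 4.7312e+09 - 3.548400e+08/2 = 4.554e+09 Hz
fH = 4.7312e+09 + 3.548400e+08/2 = 4.909e+09 Hz

BW=3.548e+08 Hz, fL=4.554e+09 Hz, fH=4.909e+09 Hz


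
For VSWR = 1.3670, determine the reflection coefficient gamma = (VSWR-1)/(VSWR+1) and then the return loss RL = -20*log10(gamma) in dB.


gamma = (1.3670 - 1) / (1.3670 + 1) = 0.1550486
RL = -20 * log10(0.1550486) = 16.19 dB

16.19 dB


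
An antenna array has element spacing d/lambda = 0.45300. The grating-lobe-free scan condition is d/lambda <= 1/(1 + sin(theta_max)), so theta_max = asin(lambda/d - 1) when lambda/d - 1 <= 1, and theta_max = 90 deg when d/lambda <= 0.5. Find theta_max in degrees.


lambda/d - 1 = 1/0.45300 - 1 = 1.207506 >= 1
d/lambda <= 0.5, so the array can scan to endfire without grating lobes: theta_max = 90 deg

90 deg


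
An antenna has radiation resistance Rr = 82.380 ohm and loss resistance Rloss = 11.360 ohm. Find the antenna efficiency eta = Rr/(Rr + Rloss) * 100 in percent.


eta = 82.380 / (82.380 + 11.360) * 100 = 87.88%

87.88%


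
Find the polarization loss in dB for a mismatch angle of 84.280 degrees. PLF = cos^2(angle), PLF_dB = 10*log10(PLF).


PLF_linear = cos^2(84.280 deg) = 9.933528e-03
PLF_dB = 10 * log10(9.933528e-03) = -20.03 dB

-20.03 dB


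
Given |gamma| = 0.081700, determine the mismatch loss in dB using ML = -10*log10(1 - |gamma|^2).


ML = -10 * log10(1 - 0.081700^2) = -10 * log10(0.99332511) = 0.02909 dB

0.02909 dB


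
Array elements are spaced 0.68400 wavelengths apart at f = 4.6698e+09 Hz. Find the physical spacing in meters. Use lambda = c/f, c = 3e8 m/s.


lambda = c / f = 3.0000e+08 / 4.6698e+09 = 0.06424258 m
d = 0.68400 * 0.06424258 = 0.04394 m

0.04394 m


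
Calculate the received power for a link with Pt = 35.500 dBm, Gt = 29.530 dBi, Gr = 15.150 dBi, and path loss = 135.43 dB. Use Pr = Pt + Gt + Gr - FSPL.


Pr = 35.500 + 29.530 + 15.150 - 135.43 = -55.25 dBm

-55.25 dBm


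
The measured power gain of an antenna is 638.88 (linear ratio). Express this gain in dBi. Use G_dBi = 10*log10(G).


G_dBi = 10 * log10(638.88) = 28.05 dBi

28.05 dBi


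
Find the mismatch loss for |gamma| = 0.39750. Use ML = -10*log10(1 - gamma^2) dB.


ML = -10 * log10(1 - 0.39750^2) = -10 * log10(0.84199375) = 0.7469 dB

0.7469 dB


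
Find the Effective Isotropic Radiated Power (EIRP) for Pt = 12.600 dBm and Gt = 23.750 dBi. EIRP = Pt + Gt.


EIRP = Pt + Gt = 12.600 + 23.750 = 36.35 dBm

36.35 dBm


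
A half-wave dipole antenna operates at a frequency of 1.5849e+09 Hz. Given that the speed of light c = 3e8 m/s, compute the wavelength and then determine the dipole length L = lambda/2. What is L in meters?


lambda = c / f = 3.0000e+08 / 1.5849e+09 = 0.1892864 m
L = lambda / 2 = 0.1892864 / 2 = 0.09464 m

0.09464 m


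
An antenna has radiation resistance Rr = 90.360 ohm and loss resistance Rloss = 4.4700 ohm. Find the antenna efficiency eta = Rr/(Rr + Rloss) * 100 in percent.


eta = 90.360 / (90.360 + 4.4700) * 100 = 95.29%

95.29%


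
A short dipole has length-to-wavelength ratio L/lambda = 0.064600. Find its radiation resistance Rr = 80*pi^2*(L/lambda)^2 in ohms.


Rr = 80 * pi^2 * (0.064600)^2 = 80 * 9.869604 * 4.173160e-03 = 3.295 ohm

3.295 ohm


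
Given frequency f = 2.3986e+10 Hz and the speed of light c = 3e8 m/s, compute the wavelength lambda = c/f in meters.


lambda = c / f = 3.0000e+08 / 2.3986e+10 = 0.01251 m

0.01251 m


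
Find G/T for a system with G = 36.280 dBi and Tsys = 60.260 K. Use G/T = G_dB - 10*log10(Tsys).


G/T = 36.280 - 10*log10(60.260) = 36.280 - 17.80029 = 18.48 dB/K

18.48 dB/K


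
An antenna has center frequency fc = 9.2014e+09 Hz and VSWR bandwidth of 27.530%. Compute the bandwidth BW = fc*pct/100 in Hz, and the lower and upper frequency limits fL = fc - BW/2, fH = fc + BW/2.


BW = 9.2014e+09 * 27.530/100 = 2.533145e+09 Hz
fL = 9.2014e+09 - 2.533145e+09/2 = 7.935e+09 Hz
fH = 9.2014e+09 + 2.533145e+09/2 = 1.047e+10 Hz

BW=2.533e+09 Hz, fL=7.935e+09 Hz, fH=1.047e+10 Hz


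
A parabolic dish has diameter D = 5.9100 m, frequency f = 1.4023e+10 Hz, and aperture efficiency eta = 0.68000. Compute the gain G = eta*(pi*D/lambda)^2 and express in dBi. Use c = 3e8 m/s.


lambda = c / f = 3.0000e+08 / 1.4023e+10 = 0.02139343 m
G_linear = 0.68000 * (pi * 5.9100 / 0.02139343)^2 = 512180.2
G_dBi = 10 * log10(512180.2) = 57.09 dBi

57.09 dBi


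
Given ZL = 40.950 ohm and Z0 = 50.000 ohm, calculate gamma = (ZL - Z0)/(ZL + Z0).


gamma = (40.950 - 50.000) / (40.950 + 50.000) = -0.09951

-0.09951


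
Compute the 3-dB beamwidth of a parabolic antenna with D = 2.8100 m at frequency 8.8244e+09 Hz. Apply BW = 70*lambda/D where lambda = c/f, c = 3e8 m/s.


lambda = c / f = 3.0000e+08 / 8.8244e+09 = 0.03399665 m
BW = 70 * 0.03399665 / 2.8100 = 0.8469 deg

0.8469 deg


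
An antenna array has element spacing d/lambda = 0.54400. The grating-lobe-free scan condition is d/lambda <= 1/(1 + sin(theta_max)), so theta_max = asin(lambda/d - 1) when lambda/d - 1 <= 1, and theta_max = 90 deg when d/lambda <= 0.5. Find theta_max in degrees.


lambda/d - 1 = 1/0.54400 - 1 = 0.8382353
theta_max = asin(0.8382353) = 56.95 deg

56.95 deg


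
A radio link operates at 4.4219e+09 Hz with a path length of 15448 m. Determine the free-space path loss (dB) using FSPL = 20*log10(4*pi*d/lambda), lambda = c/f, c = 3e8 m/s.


lambda = c / f = 3.0000e+08 / 4.4219e+09 = 0.06784414 m
FSPL = 20 * log10(4*pi*15448/0.06784414) = 129.1 dB

129.1 dB


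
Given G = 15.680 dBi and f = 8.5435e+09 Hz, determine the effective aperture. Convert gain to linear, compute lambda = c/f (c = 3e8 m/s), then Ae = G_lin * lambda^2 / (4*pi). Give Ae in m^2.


lambda = c / f = 3.0000e+08 / 8.5435e+09 = 0.03511441 m
G_linear = 10^(15.680/10) = 36.98282
Ae = G_linear * lambda^2 / (4*pi) = 36.98282 * 0.03511441^2 / (4*pi) = 3.629e-03 m^2

3.629e-03 m^2


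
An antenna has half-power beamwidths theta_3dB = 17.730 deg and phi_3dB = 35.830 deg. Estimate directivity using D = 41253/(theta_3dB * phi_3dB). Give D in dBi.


D_linear = 41253 / (17.730 * 35.830) = 64.93816
D_dBi = 10 * log10(64.93816) = 18.12 dBi

18.12 dBi


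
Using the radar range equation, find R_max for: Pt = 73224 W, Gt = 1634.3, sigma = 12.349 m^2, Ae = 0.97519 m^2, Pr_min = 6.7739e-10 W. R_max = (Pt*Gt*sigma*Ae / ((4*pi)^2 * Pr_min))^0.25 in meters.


R^4 = 73224*1634.3*12.349*0.97519 / ((4*pi)^2 * 6.7739e-10) = 1.347249e+16
R_max = 1.347249e+16^0.25 = 10774 m

10774 m


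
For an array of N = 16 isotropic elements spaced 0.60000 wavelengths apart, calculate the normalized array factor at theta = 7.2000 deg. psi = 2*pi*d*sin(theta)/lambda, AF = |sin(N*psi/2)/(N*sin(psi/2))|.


psi = 2*pi*0.60000*sin(7.2000 deg) = 0.4724952 rad
AF = |sin(16*0.4724952/2) / (16*sin(0.4724952/2))| = 0.1591

0.1591


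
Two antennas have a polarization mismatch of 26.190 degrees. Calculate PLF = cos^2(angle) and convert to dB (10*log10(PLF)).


PLF_linear = cos^2(26.190 deg) = 0.8052108
PLF_dB = 10 * log10(0.8052108) = -0.9409 dB

-0.9409 dB


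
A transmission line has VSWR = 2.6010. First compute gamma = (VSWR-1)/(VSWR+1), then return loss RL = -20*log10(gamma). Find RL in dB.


gamma = (2.6010 - 1) / (2.6010 + 1) = 0.4445987
RL = -20 * log10(0.4445987) = 7.041 dB

7.041 dB


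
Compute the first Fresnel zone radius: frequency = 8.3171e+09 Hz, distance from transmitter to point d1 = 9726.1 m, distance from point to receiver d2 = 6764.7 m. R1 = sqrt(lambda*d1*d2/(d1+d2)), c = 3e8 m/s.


lambda = c / f = 3.0000e+08 / 8.3171e+09 = 0.03607026 m
R1 = sqrt(0.03607026 * 9726.1 * 6764.7 / (9726.1 + 6764.7)) = 12.00 m

12.00 m


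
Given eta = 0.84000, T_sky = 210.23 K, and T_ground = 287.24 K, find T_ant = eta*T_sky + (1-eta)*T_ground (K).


T_ant = 0.84000 * 210.23 + (1 - 0.84000) * 287.24 = 222.6 K

222.6 K


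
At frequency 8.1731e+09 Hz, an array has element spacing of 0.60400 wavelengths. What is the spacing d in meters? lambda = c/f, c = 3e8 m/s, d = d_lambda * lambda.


lambda = c / f = 3.0000e+08 / 8.1731e+09 = 0.03670578 m
d = 0.60400 * 0.03670578 = 0.02217 m

0.02217 m


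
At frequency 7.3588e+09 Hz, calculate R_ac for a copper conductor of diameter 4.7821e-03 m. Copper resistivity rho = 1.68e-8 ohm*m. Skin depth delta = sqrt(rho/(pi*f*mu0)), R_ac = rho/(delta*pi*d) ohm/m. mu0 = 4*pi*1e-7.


delta = sqrt(1.68e-8 / (pi * 7.3588e+09 * 4*pi*1e-7)) = 7.604511e-07 m
R_ac = 1.68e-8 / (7.604511e-07 * pi * 4.7821e-03) = 1.471 ohm/m

1.471 ohm/m


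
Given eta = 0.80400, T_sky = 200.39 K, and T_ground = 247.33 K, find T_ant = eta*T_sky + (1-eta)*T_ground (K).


T_ant = 0.80400 * 200.39 + (1 - 0.80400) * 247.33 = 209.6 K

209.6 K


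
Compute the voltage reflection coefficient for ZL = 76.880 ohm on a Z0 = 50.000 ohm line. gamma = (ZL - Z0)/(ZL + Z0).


gamma = (76.880 - 50.000) / (76.880 + 50.000) = 0.2119

0.2119


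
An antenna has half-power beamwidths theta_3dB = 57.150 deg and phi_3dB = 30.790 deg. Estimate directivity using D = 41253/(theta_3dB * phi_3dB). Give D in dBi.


D_linear = 41253 / (57.150 * 30.790) = 23.44389
D_dBi = 10 * log10(23.44389) = 13.70 dBi

13.70 dBi


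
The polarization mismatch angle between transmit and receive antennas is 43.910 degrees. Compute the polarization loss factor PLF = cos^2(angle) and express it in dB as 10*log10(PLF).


PLF_linear = cos^2(43.910 deg) = 0.5190195
PLF_dB = 10 * log10(0.5190195) = -2.848 dB

-2.848 dB


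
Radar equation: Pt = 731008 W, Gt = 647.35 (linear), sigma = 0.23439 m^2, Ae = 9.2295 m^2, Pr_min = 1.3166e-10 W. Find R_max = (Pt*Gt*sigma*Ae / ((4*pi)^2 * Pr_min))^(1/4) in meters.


R^4 = 731008*647.35*0.23439*9.2295 / ((4*pi)^2 * 1.3166e-10) = 4.923852e+16
R_max = 4.923852e+16^0.25 = 14896 m

14896 m


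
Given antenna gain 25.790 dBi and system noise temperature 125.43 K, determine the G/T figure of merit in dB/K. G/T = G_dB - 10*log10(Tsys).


G/T = 25.790 - 10*log10(125.43) = 25.790 - 20.98401 = 4.806 dB/K

4.806 dB/K


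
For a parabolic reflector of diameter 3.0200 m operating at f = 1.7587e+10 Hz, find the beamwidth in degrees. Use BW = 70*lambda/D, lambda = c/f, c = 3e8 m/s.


lambda = c / f = 3.0000e+08 / 1.7587e+10 = 0.01705805 m
BW = 70 * 0.01705805 / 3.0200 = 0.3954 deg

0.3954 deg


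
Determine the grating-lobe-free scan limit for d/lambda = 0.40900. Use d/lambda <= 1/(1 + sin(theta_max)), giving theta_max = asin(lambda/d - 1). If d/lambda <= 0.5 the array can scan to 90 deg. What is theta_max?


lambda/d - 1 = 1/0.40900 - 1 = 1.444988 >= 1
d/lambda <= 0.5, so the array can scan to endfire without grating lobes: theta_max = 90 deg

90 deg


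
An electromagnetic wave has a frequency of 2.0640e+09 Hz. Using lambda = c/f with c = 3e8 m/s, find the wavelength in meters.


lambda = c / f = 3.0000e+08 / 2.0640e+09 = 0.1453 m

0.1453 m


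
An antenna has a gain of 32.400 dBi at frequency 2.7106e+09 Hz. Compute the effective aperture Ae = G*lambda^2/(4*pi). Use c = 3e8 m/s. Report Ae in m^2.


lambda = c / f = 3.0000e+08 / 2.7106e+09 = 0.1106766 m
G_linear = 10^(32.400/10) = 1737.801
Ae = G_linear * lambda^2 / (4*pi) = 1737.801 * 0.1106766^2 / (4*pi) = 1.694 m^2

1.694 m^2


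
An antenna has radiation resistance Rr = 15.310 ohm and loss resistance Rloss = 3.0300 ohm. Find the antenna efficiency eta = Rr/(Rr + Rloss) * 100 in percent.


eta = 15.310 / (15.310 + 3.0300) * 100 = 83.48%

83.48%


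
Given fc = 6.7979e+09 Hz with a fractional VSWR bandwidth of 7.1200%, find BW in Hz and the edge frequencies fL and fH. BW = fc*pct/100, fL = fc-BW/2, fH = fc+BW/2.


BW = 6.7979e+09 * 7.1200/100 = 4.840105e+08 Hz
fL = 6.7979e+09 - 4.840105e+08/2 = 6.556e+09 Hz
fH = 6.7979e+09 + 4.840105e+08/2 = 7.040e+09 Hz

BW=4.840e+08 Hz, fL=6.556e+09 Hz, fH=7.040e+09 Hz


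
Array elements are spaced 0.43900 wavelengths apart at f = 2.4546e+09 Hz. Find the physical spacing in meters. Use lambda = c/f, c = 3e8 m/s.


lambda = c / f = 3.0000e+08 / 2.4546e+09 = 0.1222195 m
d = 0.43900 * 0.1222195 = 0.05365 m

0.05365 m


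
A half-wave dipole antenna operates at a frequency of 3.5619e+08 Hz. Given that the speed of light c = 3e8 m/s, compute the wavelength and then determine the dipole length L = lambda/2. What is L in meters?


lambda = c / f = 3.0000e+08 / 3.5619e+08 = 0.8422471 m
L = lambda / 2 = 0.8422471 / 2 = 0.4211 m

0.4211 m


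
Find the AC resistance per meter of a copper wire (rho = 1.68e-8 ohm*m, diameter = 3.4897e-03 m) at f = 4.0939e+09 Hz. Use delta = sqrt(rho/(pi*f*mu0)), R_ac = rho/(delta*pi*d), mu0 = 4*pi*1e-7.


delta = sqrt(1.68e-8 / (pi * 4.0939e+09 * 4*pi*1e-7)) = 1.019544e-06 m
R_ac = 1.68e-8 / (1.019544e-06 * pi * 3.4897e-03) = 1.503 ohm/m

1.503 ohm/m


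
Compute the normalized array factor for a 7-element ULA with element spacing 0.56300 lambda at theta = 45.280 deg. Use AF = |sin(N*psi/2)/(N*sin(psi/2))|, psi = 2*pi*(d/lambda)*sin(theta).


psi = 2*pi*0.56300*sin(45.280 deg) = 2.513537 rad
AF = |sin(7*2.513537/2) / (7*sin(2.513537/2))| = 0.08817

0.08817


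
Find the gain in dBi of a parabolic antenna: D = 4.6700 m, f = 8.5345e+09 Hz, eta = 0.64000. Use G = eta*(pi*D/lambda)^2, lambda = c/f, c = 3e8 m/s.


lambda = c / f = 3.0000e+08 / 8.5345e+09 = 0.03515144 m
G_linear = 0.64000 * (pi * 4.6700 / 0.03515144)^2 = 111487.8
G_dBi = 10 * log10(111487.8) = 50.47 dBi

50.47 dBi


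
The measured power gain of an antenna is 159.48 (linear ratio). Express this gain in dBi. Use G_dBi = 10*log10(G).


G_dBi = 10 * log10(159.48) = 22.03 dBi

22.03 dBi


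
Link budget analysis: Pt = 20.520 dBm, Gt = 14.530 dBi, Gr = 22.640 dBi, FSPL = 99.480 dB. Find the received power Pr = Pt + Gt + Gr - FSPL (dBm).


Pr = 20.520 + 14.530 + 22.640 - 99.480 = -41.79 dBm

-41.79 dBm


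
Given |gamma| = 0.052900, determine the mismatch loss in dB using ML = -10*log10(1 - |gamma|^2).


ML = -10 * log10(1 - 0.052900^2) = -10 * log10(0.99720159) = 0.01217 dB

0.01217 dB


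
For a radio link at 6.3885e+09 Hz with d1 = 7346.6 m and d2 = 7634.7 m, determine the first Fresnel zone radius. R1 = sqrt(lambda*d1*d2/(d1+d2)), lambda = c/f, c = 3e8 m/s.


lambda = c / f = 3.0000e+08 / 6.3885e+09 = 0.04695938 m
R1 = sqrt(0.04695938 * 7346.6 * 7634.7 / (7346.6 + 7634.7)) = 13.26 m

13.26 m


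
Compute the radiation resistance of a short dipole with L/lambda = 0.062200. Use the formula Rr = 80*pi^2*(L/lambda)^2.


Rr = 80 * pi^2 * (0.062200)^2 = 80 * 9.869604 * 3.868840e-03 = 3.055 ohm

3.055 ohm


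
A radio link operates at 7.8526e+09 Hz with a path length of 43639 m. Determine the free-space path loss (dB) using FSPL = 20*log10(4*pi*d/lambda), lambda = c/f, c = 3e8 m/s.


lambda = c / f = 3.0000e+08 / 7.8526e+09 = 0.03820391 m
FSPL = 20 * log10(4*pi*43639/0.03820391) = 143.1 dB

143.1 dB


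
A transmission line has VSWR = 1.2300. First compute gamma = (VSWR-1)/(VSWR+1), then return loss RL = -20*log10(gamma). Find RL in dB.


gamma = (1.2300 - 1) / (1.2300 + 1) = 0.1031390
RL = -20 * log10(0.1031390) = 19.73 dB

19.73 dB


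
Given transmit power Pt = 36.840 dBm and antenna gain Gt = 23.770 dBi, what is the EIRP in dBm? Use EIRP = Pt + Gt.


EIRP = Pt + Gt = 36.840 + 23.770 = 60.61 dBm

60.61 dBm


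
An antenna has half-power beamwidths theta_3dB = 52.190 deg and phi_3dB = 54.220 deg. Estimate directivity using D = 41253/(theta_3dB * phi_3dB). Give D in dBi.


D_linear = 41253 / (52.190 * 54.220) = 14.57836
D_dBi = 10 * log10(14.57836) = 11.64 dBi

11.64 dBi


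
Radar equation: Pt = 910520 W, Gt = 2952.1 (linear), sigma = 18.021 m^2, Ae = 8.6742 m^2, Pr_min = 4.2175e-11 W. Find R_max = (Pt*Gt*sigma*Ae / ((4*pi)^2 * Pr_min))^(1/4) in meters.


R^4 = 910520*2952.1*18.021*8.6742 / ((4*pi)^2 * 4.2175e-11) = 6.308906e+19
R_max = 6.308906e+19^0.25 = 89123 m

89123 m


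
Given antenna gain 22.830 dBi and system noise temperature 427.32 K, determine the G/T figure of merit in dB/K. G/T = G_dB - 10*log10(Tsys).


G/T = 22.830 - 10*log10(427.32) = 22.830 - 26.30753 = -3.478 dB/K

-3.478 dB/K


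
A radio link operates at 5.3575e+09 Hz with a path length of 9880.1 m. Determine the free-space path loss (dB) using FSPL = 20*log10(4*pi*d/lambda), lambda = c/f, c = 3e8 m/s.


lambda = c / f = 3.0000e+08 / 5.3575e+09 = 0.05599627 m
FSPL = 20 * log10(4*pi*9880.1/0.05599627) = 126.9 dB

126.9 dB


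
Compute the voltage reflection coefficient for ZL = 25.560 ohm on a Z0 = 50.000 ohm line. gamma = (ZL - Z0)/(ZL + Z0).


gamma = (25.560 - 50.000) / (25.560 + 50.000) = -0.3235

-0.3235


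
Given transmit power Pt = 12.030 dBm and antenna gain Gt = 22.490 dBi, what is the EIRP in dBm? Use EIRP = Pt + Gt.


EIRP = Pt + Gt = 12.030 + 22.490 = 34.52 dBm

34.52 dBm


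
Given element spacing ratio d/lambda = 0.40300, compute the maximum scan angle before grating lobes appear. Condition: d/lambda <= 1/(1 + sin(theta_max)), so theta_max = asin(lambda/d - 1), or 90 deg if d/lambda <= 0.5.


lambda/d - 1 = 1/0.40300 - 1 = 1.481390 >= 1
d/lambda <= 0.5, so the array can scan to endfire without grating lobes: theta_max = 90 deg

90 deg


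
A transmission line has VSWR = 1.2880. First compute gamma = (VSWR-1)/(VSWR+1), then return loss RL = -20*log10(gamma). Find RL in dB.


gamma = (1.2880 - 1) / (1.2880 + 1) = 0.1258741
RL = -20 * log10(0.1258741) = 18.00 dB

18.00 dB


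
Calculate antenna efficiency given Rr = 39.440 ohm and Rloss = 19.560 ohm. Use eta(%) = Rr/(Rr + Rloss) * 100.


eta = 39.440 / (39.440 + 19.560) * 100 = 66.85%

66.85%


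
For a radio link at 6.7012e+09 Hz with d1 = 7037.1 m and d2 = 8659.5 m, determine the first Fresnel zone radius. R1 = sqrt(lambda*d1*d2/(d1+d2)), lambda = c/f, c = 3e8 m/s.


lambda = c / f = 3.0000e+08 / 6.7012e+09 = 0.04476810 m
R1 = sqrt(0.04476810 * 7037.1 * 8659.5 / (7037.1 + 8659.5)) = 13.18 m

13.18 m


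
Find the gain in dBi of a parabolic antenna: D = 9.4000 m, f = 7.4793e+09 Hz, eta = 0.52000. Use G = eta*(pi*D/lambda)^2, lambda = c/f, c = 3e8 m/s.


lambda = c / f = 3.0000e+08 / 7.4793e+09 = 0.04011071 m
G_linear = 0.52000 * (pi * 9.4000 / 0.04011071)^2 = 281863.0
G_dBi = 10 * log10(281863.0) = 54.50 dBi

54.50 dBi


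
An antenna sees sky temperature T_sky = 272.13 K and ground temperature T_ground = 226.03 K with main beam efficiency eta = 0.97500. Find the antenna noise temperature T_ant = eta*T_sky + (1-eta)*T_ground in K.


T_ant = 0.97500 * 272.13 + (1 - 0.97500) * 226.03 = 271.0 K

271.0 K


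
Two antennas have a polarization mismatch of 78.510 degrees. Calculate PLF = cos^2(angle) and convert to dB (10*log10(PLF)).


PLF_linear = cos^2(78.510 deg) = 0.03967941
PLF_dB = 10 * log10(0.03967941) = -14.01 dB

-14.01 dB


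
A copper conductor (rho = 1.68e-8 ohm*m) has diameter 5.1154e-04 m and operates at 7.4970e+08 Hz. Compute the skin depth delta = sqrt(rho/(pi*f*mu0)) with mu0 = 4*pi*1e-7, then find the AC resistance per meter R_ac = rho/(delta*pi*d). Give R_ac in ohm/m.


delta = sqrt(1.68e-8 / (pi * 7.4970e+08 * 4*pi*1e-7)) = 2.382490e-06 m
R_ac = 1.68e-8 / (2.382490e-06 * pi * 5.1154e-04) = 4.388 ohm/m

4.388 ohm/m


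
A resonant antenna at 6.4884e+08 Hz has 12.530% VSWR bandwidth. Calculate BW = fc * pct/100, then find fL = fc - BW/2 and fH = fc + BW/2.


BW = 6.4884e+08 * 12.530/100 = 8.129965e+07 Hz
fL = 6.4884e+08 - 8.129965e+07/2 = 6.082e+08 Hz
fH = 6.4884e+08 + 8.129965e+07/2 = 6.895e+08 Hz

BW=8.130e+07 Hz, fL=6.082e+08 Hz, fH=6.895e+08 Hz


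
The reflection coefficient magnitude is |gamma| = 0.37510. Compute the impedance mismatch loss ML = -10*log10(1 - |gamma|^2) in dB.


ML = -10 * log10(1 - 0.37510^2) = -10 * log10(0.85929999) = 0.6586 dB

0.6586 dB


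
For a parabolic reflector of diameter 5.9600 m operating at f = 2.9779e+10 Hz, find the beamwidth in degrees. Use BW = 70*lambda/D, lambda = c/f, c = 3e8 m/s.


lambda = c / f = 3.0000e+08 / 2.9779e+10 = 0.01007421 m
BW = 70 * 0.01007421 / 5.9600 = 0.1183 deg

0.1183 deg


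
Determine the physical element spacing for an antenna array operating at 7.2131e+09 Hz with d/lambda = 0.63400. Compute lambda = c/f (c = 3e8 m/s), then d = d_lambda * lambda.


lambda = c / f = 3.0000e+08 / 7.2131e+09 = 0.04159099 m
d = 0.63400 * 0.04159099 = 0.02637 m

0.02637 m


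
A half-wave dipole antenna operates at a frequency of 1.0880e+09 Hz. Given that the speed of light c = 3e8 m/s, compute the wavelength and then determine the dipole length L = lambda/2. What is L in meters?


lambda = c / f = 3.0000e+08 / 1.0880e+09 = 0.2757353 m
L = lambda / 2 = 0.2757353 / 2 = 0.1379 m

0.1379 m


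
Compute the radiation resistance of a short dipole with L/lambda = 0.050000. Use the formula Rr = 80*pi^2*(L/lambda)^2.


Rr = 80 * pi^2 * (0.050000)^2 = 80 * 9.869604 * 2.500000e-03 = 1.974 ohm

1.974 ohm


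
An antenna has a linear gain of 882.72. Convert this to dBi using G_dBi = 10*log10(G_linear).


G_dBi = 10 * log10(882.72) = 29.46 dBi

29.46 dBi


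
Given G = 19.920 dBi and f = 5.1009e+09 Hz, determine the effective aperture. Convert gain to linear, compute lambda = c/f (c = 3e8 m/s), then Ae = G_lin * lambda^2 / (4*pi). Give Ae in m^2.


lambda = c / f = 3.0000e+08 / 5.1009e+09 = 0.05881315 m
G_linear = 10^(19.920/10) = 98.17479
Ae = G_linear * lambda^2 / (4*pi) = 98.17479 * 0.05881315^2 / (4*pi) = 0.02702 m^2

0.02702 m^2


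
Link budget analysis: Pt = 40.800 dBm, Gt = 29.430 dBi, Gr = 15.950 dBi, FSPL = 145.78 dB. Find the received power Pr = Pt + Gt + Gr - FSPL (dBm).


Pr = 40.800 + 29.430 + 15.950 - 145.78 = -59.60 dBm

-59.60 dBm


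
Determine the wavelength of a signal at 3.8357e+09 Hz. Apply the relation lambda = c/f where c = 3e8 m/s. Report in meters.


lambda = c / f = 3.0000e+08 / 3.8357e+09 = 0.07821 m

0.07821 m


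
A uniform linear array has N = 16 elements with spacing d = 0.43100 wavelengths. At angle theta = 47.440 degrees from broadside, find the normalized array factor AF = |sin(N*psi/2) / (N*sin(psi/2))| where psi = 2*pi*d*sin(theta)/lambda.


psi = 2*pi*0.43100*sin(47.440 deg) = 1.994669 rad
AF = |sin(16*1.994669/2) / (16*sin(1.994669/2))| = 0.01836

0.01836
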